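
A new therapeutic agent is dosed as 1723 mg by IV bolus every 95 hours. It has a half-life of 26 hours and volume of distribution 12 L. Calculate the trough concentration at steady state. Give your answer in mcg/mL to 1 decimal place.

12.4 mcg/mL

Over one 95-h interval, 95/26 ≈ 3.6538 half-lives elapse, leaving f ≈ 0.0794 of each dose.
Accumulation ratio R = 1/(1 − f) ≈ 1/0.9206 ≈ 1.0862.
Single-dose peak C₀ = D/Vd = 1723/12 ≈ 143.583 mcg/mL.
Steady-state peak Cmax,ss = C₀·R ≈ 143.583 × 1.0862 ≈ 155.960 mcg/mL.
One interval later, Cmin,ss = Cmax,ss·e^(−kτ) ≈ 155.960 × 0.0794 ≈ 12.383 mcg/mL.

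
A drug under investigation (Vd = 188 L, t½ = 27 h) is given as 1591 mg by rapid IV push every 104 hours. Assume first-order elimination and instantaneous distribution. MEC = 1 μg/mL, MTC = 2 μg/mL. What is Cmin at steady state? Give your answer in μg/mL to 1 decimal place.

0.6 μg/mL

τ/t½ = 104/27 ≈ 3.8519, so fraction remaining f = (1/2)^(104/27) ≈ 0.0693.
At steady state, accumulation factor R = 1/(1 − e^(−kτ)) ≈ 1.0745.
Single-dose peak C₀ = D/Vd = 1591/188 ≈ 8.463 μg/mL.
Steady-state peak Cmax,ss = C₀·R ≈ 8.463 × 1.0745 ≈ 9.093 μg/mL.
One interval later, Cmin,ss = Cmax,ss·e^(−kτ) ≈ 9.093 × 0.0693 ≈ 0.630 μg/mL.
Trough 0.6 μg/mL vs MEC 1 μg/mL: subtherapeutic.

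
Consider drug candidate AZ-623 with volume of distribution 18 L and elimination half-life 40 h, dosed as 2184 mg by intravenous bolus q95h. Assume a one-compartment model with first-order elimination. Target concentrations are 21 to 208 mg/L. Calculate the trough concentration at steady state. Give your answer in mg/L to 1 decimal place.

29.0 mg/L

Over one 95-h interval, 95/40 ≈ 2.375 half-lives elapse, leaving f ≈ 0.1928 of each dose.
Accumulation ratio R = 1/(1 − f) ≈ 1/0.8072 ≈ 1.2389.
Each bolus raises the concentration by D/Vd = 2184/18 ≈ 121.333 mg/L.
Steady-state peak Cmax,ss = C₀·R ≈ 121.333 × 1.2389 ≈ 150.319 mg/L.
One interval later, Cmin,ss = Cmax,ss·e^(−kτ) ≈ 150.319 × 0.1928 ≈ 28.982 mg/L.
Trough 29.0 mg/L vs MEC 21 mg/L: adequate.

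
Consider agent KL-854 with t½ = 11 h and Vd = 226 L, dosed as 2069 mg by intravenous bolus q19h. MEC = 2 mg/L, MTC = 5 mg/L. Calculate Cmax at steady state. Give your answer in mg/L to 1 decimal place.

τ/t½ = 19/11 ≈ 1.7273, so fraction remaining f = (1/2)^(19/11) ≈ 0.3020.
At steady state, accumulation factor R = 1/(1 − e^(−kτ)) ≈ 1.4327.
Single-dose peak C₀ = D/Vd = 2069/226 ≈ 9.155 mg/L.
Steady-state peak Cmax,ss = C₀·R ≈ 9.155 × 1.4327 ≈ 13.116 mg/L.
Peak 13.1 mg/L vs MTC 5 mg/L: exceeds toxic threshold.

13.1 mg/L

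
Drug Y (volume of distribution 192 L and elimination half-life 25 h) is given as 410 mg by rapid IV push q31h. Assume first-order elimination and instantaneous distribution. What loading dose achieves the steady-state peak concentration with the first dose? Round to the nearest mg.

711 mg

f = (1/2)^(31/25) ≈ 0.423373; accumulation ratio R = 1/(1−f) ≈ 1.73422.
Loading dose to hit Cmax,ss on first dose: D_load = D_maint·R ≈ 410 × 1.73422 ≈ 711.03 mg.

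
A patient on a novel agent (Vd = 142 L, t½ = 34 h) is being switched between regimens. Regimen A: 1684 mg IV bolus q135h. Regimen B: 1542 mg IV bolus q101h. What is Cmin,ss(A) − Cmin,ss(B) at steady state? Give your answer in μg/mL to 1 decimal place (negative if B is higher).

Regimen A: f = (1/2)^(135/34) ≈ 0.0638; Cmin,ss = (1684/142)·f/(1−f) ≈ 0.808 μg/mL.
Regimen B: f = (1/2)^(101/34) ≈ 0.1276; Cmin,ss = (1542/142)·f/(1−f) ≈ 1.588 μg/mL.
Difference ≈ 0.808 − 1.588 ≈ -0.780 μg/mL.

-0.8 μg/mL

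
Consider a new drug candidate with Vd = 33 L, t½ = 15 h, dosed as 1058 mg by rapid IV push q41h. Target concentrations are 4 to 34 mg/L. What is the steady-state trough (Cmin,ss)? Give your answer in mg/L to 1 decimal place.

k = ln2/t½ = ln2/15 ≈ 0.046210 h⁻¹; fraction remaining f = e^(−kτ) = e^(−0.046210×41) ≈ 0.1504.
Accumulation ratio R = 1/(1 − f) ≈ 1/0.8496 ≈ 1.1770.
Single-dose peak C₀ = D/Vd = 1058/33 ≈ 32.061 mg/L.
Cmax,ss = C₀/(1 − f) ≈ 32.061/0.8496 ≈ 37.737 mg/L.
Steady-state trough Cmin,ss = Cmax,ss·f ≈ 37.737 × 0.1504 ≈ 5.676 mg/L.
Trough 5.7 mg/L vs MEC 4 mg/L: adequate.

5.7 mg/L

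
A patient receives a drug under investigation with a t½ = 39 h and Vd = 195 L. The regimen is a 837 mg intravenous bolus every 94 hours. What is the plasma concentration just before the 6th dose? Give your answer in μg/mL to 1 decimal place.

f = (1/2)^(τ/t½) = (1/2)^(94/39) ≈ 0.1881.
C₀ = D/Vd = 837/195 ≈ 4.292 μg/mL.
Before the 6th dose, 5 doses have been given. Superposition: Cmin = C₀·(f + f² + … + f^5).
≈ 4.292 × (0.1881 + 0.0354 + 0.0067 + 0.0013 + 0.0002) ≈ 4.292 × 0.2317 ≈ 0.994 μg/mL.

1.0 μg/mL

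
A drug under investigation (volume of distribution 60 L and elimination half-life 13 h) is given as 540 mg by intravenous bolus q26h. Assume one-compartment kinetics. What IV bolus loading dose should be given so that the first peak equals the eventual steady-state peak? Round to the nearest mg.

f = (1/2)^(26/13) ≈ 0.250000; accumulation ratio R = 1/(1−f) ≈ 1.33333.
Loading dose to hit Cmax,ss on first dose: D_load = D_maint·R ≈ 540 × 1.33333 ≈ 720.00 mg.

720 mg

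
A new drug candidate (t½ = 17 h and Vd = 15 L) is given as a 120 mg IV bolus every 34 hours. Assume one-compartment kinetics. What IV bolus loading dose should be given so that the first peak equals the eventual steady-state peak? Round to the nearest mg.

f = (1/2)^(34/17) ≈ 0.250000; accumulation ratio R = 1/(1−f) ≈ 1.33333.
Loading dose to hit Cmax,ss on first dose: D_load = D_maint·R ≈ 120 × 1.33333 ≈ 160.00 mg.

160 mg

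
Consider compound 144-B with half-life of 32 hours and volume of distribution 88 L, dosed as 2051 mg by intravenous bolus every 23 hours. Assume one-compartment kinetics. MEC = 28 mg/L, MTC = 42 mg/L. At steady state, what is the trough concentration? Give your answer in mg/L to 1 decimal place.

36.1 mg/L

τ/t½ = 23/32 ≈ 0.71875, so fraction remaining f = (1/2)^(23/32) ≈ 0.6076.
Accumulation ratio R = 1/(1 − f) ≈ 1/0.3924 ≈ 2.5484.
Single-dose peak C₀ = D/Vd = 2051/88 ≈ 23.307 mg/L.
Steady-state peak Cmax,ss = C₀·R ≈ 23.307 × 2.5484 ≈ 59.396 mg/L.
One interval later, Cmin,ss = Cmax,ss·e^(−kτ) ≈ 59.396 × 0.6076 ≈ 36.089 mg/L.
Trough 36.1 mg/L vs MEC 28 mg/L: adequate.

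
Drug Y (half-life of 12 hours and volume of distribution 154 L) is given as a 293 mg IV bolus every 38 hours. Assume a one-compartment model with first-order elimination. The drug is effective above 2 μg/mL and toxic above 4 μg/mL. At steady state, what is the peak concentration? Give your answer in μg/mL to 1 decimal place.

k = ln2/t½ = ln2/12 ≈ 0.057762 h⁻¹; fraction remaining f = e^(−kτ) = e^(−0.057762×38) ≈ 0.1114.
At steady state, accumulation factor R = 1/(1 − e^(−kτ)) ≈ 1.1254.
Each bolus raises the concentration by D/Vd = 293/154 ≈ 1.903 μg/mL.
Cmax,ss = C₀/(1 − f) ≈ 1.903/0.8886 ≈ 2.142 μg/mL.
Peak 2.1 μg/mL vs MTC 4 μg/mL: below toxic threshold.

2.1 μg/mL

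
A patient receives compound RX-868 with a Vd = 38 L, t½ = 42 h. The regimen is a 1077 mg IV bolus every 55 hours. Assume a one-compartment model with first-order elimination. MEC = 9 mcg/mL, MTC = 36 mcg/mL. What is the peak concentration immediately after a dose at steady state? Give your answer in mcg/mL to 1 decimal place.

τ/t½ = 55/42 ≈ 1.3095, so fraction remaining f = (1/2)^(55/42) ≈ 0.4035.
At steady state, accumulation factor R = 1/(1 − e^(−kτ)) ≈ 1.6764.
Single-dose peak C₀ = D/Vd = 1077/38 ≈ 28.342 mcg/mL.
Steady-state peak Cmax,ss = C₀·R ≈ 28.342 × 1.6764 ≈ 47.513 mcg/mL.
Peak 47.5 mcg/mL vs MTC 36 mcg/mL: exceeds toxic threshold.

47.5 mcg/mL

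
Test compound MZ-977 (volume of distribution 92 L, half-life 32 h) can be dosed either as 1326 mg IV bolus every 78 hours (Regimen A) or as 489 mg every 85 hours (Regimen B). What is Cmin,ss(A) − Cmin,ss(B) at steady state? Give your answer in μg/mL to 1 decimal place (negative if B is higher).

Regimen A: f = (1/2)^(78/32) ≈ 0.1846; Cmin,ss = (1326/92)·f/(1−f) ≈ 3.263 μg/mL.
Regimen B: f = (1/2)^(85/32) ≈ 0.1586; Cmin,ss = (489/92)·f/(1−f) ≈ 1.002 μg/mL.
Difference ≈ 3.263 − 1.002 ≈ 2.261 μg/mL.

2.3 μg/mL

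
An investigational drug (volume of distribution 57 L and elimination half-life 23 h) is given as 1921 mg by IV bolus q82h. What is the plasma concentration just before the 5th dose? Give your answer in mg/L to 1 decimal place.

f = (1/2)^(τ/t½) = (1/2)^(82/23) ≈ 0.0845.
C₀ = D/Vd = 1921/57 ≈ 33.702 mg/L.
Before the 5th dose, 4 doses have been given. Superposition: Cmin = C₀·(f + f² + … + f^4).
≈ 33.702 × (0.0845 + 0.0071 + 0.0006 + 0.0001) ≈ 33.702 × 0.0923 ≈ 3.111 mg/L.

3.1 mg/L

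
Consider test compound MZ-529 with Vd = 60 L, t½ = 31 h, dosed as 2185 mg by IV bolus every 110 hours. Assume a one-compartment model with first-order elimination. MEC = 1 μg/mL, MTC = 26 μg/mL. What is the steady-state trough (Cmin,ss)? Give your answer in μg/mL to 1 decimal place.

Over one 110-h interval, 110/31 ≈ 3.5484 half-lives elapse, leaving f ≈ 0.0855 of each dose.
Accumulation ratio R = 1/(1 − f) ≈ 1/0.9145 ≈ 1.0935.
Single-dose peak C₀ = D/Vd = 2185/60 ≈ 36.417 μg/mL.
Steady-state peak Cmax,ss = C₀·R ≈ 36.417 × 1.0935 ≈ 39.822 μg/mL.
Steady-state trough Cmin,ss = Cmax,ss·f ≈ 39.822 × 0.0855 ≈ 3.405 μg/mL.
Trough 3.4 μg/mL vs MEC 1 μg/mL: adequate.

3.4 μg/mL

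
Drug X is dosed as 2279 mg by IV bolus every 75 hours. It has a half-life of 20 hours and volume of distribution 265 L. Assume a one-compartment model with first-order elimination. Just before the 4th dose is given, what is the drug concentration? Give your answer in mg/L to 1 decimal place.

f = (1/2)^(τ/t½) = (1/2)^(75/20) ≈ 0.0743.
C₀ = D/Vd = 2279/265 ≈ 8.600 mg/L.
Before the 4th dose, 3 doses have been given. Superposition: Cmin = C₀·(f + f² + … + f^3).
≈ 8.600 × (0.0743 + 0.0055 + 0.0004) ≈ 8.600 × 0.0802 ≈ 0.690 mg/L.

0.7 mg/L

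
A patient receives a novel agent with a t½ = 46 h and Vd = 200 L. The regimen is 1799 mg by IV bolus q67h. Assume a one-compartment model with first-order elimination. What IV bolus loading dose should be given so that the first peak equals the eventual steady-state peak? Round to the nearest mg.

2830 mg

f = (1/2)^(67/46) ≈ 0.364371; accumulation ratio R = 1/(1−f) ≈ 1.57324.
Loading dose to hit Cmax,ss on first dose: D_load = D_maint·R ≈ 1799 × 1.57324 ≈ 2830.26 mg.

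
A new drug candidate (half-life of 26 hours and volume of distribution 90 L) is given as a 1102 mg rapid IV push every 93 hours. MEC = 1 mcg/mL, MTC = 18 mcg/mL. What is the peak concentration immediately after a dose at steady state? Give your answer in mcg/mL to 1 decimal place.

Over one 93-h interval, 93/26 ≈ 3.5769 half-lives elapse, leaving f ≈ 0.0838 of each dose.
Accumulation ratio R = 1/(1 − f) ≈ 1/0.9162 ≈ 1.0915.
Single-dose peak C₀ = D/Vd = 1102/90 ≈ 12.244 mcg/mL.
Steady-state peak Cmax,ss = C₀·R ≈ 12.244 × 1.0915 ≈ 13.364 mcg/mL.
Peak 13.4 mcg/mL vs MTC 18 mcg/mL: below toxic threshold.

13.4 mcg/mL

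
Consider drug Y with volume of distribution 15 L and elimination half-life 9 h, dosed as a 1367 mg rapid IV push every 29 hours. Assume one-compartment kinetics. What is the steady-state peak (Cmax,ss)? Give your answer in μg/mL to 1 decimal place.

102.1 μg/mL

τ/t½ = 29/9 ≈ 3.2222, so fraction remaining f = (1/2)^(29/9) ≈ 0.1072.
Accumulation ratio R = 1/(1 − f) ≈ 1/0.8928 ≈ 1.1201.
Each bolus raises the concentration by D/Vd = 1367/15 ≈ 91.133 μg/mL.
Steady-state peak Cmax,ss = C₀·R ≈ 91.133 × 1.1201 ≈ 102.078 μg/mL.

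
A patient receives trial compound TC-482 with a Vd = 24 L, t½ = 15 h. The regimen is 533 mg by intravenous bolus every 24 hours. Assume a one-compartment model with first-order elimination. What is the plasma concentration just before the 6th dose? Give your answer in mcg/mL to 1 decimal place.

10.9 mcg/mL

f = (1/2)^(τ/t½) = (1/2)^(24/15) ≈ 0.3299.
C₀ = D/Vd = 533/24 ≈ 22.208 mcg/mL.
Before the 6th dose, 5 doses have been given. Superposition: Cmin = C₀·(f + f² + … + f^5).
≈ 22.208 × (0.3299 + 0.1088 + 0.0359 + 0.0118 + 0.0039) ≈ 22.208 × 0.4903 ≈ 10.889 mcg/mL.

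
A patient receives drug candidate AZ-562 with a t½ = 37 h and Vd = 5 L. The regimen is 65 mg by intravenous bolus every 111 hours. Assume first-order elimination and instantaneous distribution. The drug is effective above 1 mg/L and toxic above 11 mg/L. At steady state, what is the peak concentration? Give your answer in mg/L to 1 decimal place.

The dosing interval is 3 half-lives, so f = 2^(−3) = 0.125.
Accumulation ratio R = 1/(1 − f) = 1/0.875 = 8/7.
Single-dose peak C₀ = D/Vd = 65/5 = 13 mg/L.
Steady-state peak Cmax,ss = C₀·R = 13 × 8/7 ≈ 14.857 mg/L.
Peak 14.9 mg/L vs MTC 11 mg/L: exceeds toxic threshold.

14.9 mg/L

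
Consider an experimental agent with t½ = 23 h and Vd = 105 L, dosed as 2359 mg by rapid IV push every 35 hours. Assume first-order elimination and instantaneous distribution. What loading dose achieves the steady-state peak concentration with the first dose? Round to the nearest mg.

3620 mg

f = (1/2)^(35/23) ≈ 0.348266; accumulation ratio R = 1/(1−f) ≈ 1.53437.
Loading dose to hit Cmax,ss on first dose: D_load = D_maint·R ≈ 2359 × 1.53437 ≈ 3619.58 mg.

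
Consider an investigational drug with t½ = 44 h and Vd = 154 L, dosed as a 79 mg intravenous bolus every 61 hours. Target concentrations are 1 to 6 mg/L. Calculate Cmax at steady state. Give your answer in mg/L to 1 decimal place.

0.8 mg/L

Over one 61-h interval, 61/44 ≈ 1.3864 half-lives elapse, leaving f ≈ 0.3825 of each dose.
At steady state, accumulation factor R = 1/(1 − e^(−kτ)) ≈ 1.6194.
Each bolus raises the concentration by D/Vd = 79/154 ≈ 0.513 mg/L.
Cmax,ss = C₀/(1 − f) ≈ 0.513/0.6175 ≈ 0.831 mg/L.
Peak 0.8 mg/L vs MTC 6 mg/L: below toxic threshold.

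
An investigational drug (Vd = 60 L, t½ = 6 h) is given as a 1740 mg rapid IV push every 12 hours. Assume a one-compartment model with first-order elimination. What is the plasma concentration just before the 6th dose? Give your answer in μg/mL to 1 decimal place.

f = (1/2)^(τ/t½) = (1/2)^(12/6) ≈ 0.2500.
C₀ = D/Vd = 1740/60 ≈ 29.000 μg/mL.
Before the 6th dose, 5 doses have been given. Superposition: Cmin = C₀·(f + f² + … + f^5).
≈ 29.000 × (0.2500 + 0.0625 + 0.0156 + 0.0039 + 0.0010) ≈ 29.000 × 0.3330 ≈ 9.657 μg/mL.

9.7 μg/mL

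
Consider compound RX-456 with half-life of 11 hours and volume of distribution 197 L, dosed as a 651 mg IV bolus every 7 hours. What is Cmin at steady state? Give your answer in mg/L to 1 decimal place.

6.0 mg/L

τ/t½ = 7/11 ≈ 0.63636, so fraction remaining f = (1/2)^(7/11) ≈ 0.6433.
At steady state, accumulation factor R = 1/(1 − e^(−kτ)) ≈ 2.8035.
Single-dose peak C₀ = D/Vd = 651/197 ≈ 3.305 mg/L.
Cmax,ss = C₀/(1 − f) ≈ 3.305/0.3567 ≈ 9.265 mg/L.
One interval later, Cmin,ss = Cmax,ss·e^(−kτ) ≈ 9.265 × 0.6433 ≈ 5.960 mg/L.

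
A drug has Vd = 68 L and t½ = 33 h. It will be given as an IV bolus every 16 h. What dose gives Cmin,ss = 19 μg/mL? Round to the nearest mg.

τ/t½ = 16/33 ≈ 0.48485, so f = (1/2)^(16/33) ≈ 0.714572.
Cmin,ss = (D/Vd)·f/(1−f), so D = Cmin,ss·Vd·(1−f)/f.
D = 19 × 68 × (1−f)/f ≈ 19 × 68 × 0.39944 ≈ 516.08 mg.

516 mg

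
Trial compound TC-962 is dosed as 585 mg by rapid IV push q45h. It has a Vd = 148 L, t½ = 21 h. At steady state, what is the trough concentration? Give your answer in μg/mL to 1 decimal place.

Over one 45-h interval, 45/21 ≈ 2.1429 half-lives elapse, leaving f ≈ 0.2264 of each dose.
Single-dose peak C₀ = D/Vd = 585/148 ≈ 3.953 μg/mL.
Steady-state trough Cmin,ss = C₀·f/(1−f) ≈ 3.953 × 0.2264/0.7736 ≈ 1.157 μg/mL.

1.2 μg/mL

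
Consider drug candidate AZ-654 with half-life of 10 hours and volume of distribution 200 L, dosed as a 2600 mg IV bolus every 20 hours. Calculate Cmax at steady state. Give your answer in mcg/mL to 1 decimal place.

The dosing interval is 2 half-lives, so f = 2^(−2) = 0.25.
At steady state, R = 1/(1 − 0.25) = 4/3.
Single-dose peak C₀ = D/Vd = 2600/200 = 13 mcg/mL.
Steady-state peak Cmax,ss = C₀·R = 13 × 4/3 ≈ 17.333 mcg/mL.

17.3 mcg/mL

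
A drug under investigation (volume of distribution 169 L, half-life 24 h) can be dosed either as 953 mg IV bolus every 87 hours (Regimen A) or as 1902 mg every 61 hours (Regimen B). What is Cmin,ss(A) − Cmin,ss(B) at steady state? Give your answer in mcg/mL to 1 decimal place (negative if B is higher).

-1.8 mcg/mL

Regimen A: f = (1/2)^(87/24) ≈ 0.0811; Cmin,ss = (953/169)·f/(1−f) ≈ 0.498 mcg/mL.
Regimen B: f = (1/2)^(61/24) ≈ 0.1717; Cmin,ss = (1902/169)·f/(1−f) ≈ 2.333 mcg/mL.
Difference ≈ 0.498 − 2.333 ≈ -1.835 mcg/mL.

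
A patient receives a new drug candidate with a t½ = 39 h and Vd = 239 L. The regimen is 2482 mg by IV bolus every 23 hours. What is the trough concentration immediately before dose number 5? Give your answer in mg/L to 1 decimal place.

f = (1/2)^(τ/t½) = (1/2)^(23/39) ≈ 0.6645.
C₀ = D/Vd = 2482/239 ≈ 10.385 mg/L.
Before the 5th dose, 4 doses have been given. Superposition: Cmin = C₀·(f + f² + … + f^4).
≈ 10.385 × (0.6645 + 0.4416 + 0.2934 + 0.1950) ≈ 10.385 × 1.5945 ≈ 16.559 mg/L.

16.6 mg/L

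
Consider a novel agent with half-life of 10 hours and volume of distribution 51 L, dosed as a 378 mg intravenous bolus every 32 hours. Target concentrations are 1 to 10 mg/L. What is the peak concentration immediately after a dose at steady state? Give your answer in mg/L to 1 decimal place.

Over one 32-h interval, 32/10 ≈ 3.2 half-lives elapse, leaving f ≈ 0.1088 of each dose.
Accumulation ratio R = 1/(1 − f) ≈ 1/0.8912 ≈ 1.1221.
Each bolus raises the concentration by D/Vd = 378/51 ≈ 7.412 mg/L.
Cmax,ss = C₀/(1 − f) ≈ 7.412/0.8912 ≈ 8.317 mg/L.
Peak 8.3 mg/L vs MTC 10 mg/L: below toxic threshold.

8.3 mg/L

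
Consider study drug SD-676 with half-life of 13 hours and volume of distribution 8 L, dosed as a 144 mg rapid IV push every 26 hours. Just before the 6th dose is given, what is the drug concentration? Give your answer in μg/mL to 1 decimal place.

f = (1/2)^(τ/t½) = (1/2)^(26/13) ≈ 0.2500.
C₀ = D/Vd = 144/8 ≈ 18.000 μg/mL.
Before the 6th dose, 5 doses have been given. Superposition: Cmin = C₀·(f + f² + … + f^5).
≈ 18.000 × (0.2500 + 0.0625 + 0.0156 + 0.0039 + 0.0010) ≈ 18.000 × 0.3330 ≈ 5.994 μg/mL.

6.0 μg/mL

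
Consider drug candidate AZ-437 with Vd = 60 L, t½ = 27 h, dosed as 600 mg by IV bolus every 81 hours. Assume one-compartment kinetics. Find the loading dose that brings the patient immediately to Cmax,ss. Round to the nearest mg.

686 mg

f = (1/2)^(81/27) ≈ 0.125000; accumulation ratio R = 1/(1−f) ≈ 1.14286.
Loading dose to hit Cmax,ss on first dose: D_load = D_maint·R ≈ 600 × 1.14286 ≈ 685.72 mg.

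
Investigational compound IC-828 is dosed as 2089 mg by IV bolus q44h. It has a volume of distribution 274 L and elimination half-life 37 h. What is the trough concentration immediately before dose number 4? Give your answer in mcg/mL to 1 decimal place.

5.5 mcg/mL

f = (1/2)^(τ/t½) = (1/2)^(44/37) ≈ 0.4385.
C₀ = D/Vd = 2089/274 ≈ 7.624 mcg/mL.
Before the 4th dose, 3 doses have been given. Superposition: Cmin = C₀·(f + f² + … + f^3).
≈ 7.624 × (0.4385 + 0.1923 + 0.0843) ≈ 7.624 × 0.7151 ≈ 5.452 mcg/mL.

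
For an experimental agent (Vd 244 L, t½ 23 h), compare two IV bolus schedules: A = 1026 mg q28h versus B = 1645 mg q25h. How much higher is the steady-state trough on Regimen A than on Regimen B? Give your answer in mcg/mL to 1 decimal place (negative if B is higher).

-2.8 mcg/mL

Regimen A: f = (1/2)^(28/23) ≈ 0.4301; Cmin,ss = (1026/244)·f/(1−f) ≈ 3.173 mcg/mL.
Regimen B: f = (1/2)^(25/23) ≈ 0.4708; Cmin,ss = (1645/244)·f/(1−f) ≈ 5.998 mcg/mL.
Difference ≈ 3.173 − 5.998 ≈ -2.825 mcg/mL.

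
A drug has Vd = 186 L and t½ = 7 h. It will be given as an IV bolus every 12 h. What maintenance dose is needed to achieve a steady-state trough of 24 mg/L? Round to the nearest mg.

τ/t½ = 12/7 ≈ 1.7143, so f = (1/2)^(12/7) ≈ 0.304753.
Cmin,ss = (D/Vd)·f/(1−f), so D = Cmin,ss·Vd·(1−f)/f.
D = 24 × 186 × (1−f)/f ≈ 24 × 186 × 2.28135 ≈ 10183.95 mg.

10184 mg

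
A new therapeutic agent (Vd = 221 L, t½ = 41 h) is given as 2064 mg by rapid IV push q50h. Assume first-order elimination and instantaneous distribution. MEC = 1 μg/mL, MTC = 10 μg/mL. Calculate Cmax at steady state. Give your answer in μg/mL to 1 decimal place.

16.4 μg/mL

τ/t½ = 50/41 ≈ 1.2195, so fraction remaining f = (1/2)^(50/41) ≈ 0.4294.
Accumulation ratio R = 1/(1 − f) ≈ 1/0.5706 ≈ 1.7525.
Single-dose peak C₀ = D/Vd = 2064/221 ≈ 9.339 μg/mL.
Steady-state peak Cmax,ss = C₀·R ≈ 9.339 × 1.7525 ≈ 16.367 μg/mL.
Peak 16.4 μg/mL vs MTC 10 μg/mL: exceeds toxic threshold.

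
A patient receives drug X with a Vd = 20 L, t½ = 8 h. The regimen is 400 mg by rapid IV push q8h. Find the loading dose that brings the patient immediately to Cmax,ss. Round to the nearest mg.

800 mg

f = (1/2)^(8/8) ≈ 0.500000; accumulation ratio R = 1/(1−f) ≈ 2.00000.
Loading dose to hit Cmax,ss on first dose: D_load = D_maint·R ≈ 400 × 2.00000 ≈ 800.00 mg.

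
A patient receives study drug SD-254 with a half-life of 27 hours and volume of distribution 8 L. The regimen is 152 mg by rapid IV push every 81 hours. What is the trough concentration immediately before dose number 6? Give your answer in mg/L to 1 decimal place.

f = (1/2)^(τ/t½) = (1/2)^(81/27) ≈ 0.1250.
C₀ = D/Vd = 152/8 ≈ 19.000 mg/L.
Before the 6th dose, 5 doses have been given. Superposition: Cmin = C₀·(f + f² + … + f^5).
≈ 19.000 × (0.1250 + 0.0156 + 0.0020 + 0.0002 + 0.0000) ≈ 19.000 × 0.1428 ≈ 2.713 mg/L.

2.7 mg/L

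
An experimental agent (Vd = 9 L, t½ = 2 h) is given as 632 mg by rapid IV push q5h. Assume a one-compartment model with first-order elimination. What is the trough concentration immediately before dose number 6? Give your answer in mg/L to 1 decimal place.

f = (1/2)^(τ/t½) = (1/2)^(5/2) ≈ 0.1768.
C₀ = D/Vd = 632/9 ≈ 70.222 mg/L.
Before the 6th dose, 5 doses have been given. Superposition: Cmin = C₀·(f + f² + … + f^5).
≈ 70.222 × (0.1768 + 0.0313 + 0.0055 + 0.0010 + 0.0002) ≈ 70.222 × 0.2148 ≈ 15.084 mg/L.

15.1 mg/L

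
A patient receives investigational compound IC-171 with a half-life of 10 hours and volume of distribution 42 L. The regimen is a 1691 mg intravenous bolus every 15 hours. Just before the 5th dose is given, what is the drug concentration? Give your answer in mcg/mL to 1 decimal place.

f = (1/2)^(τ/t½) = (1/2)^(15/10) ≈ 0.3536.
C₀ = D/Vd = 1691/42 ≈ 40.262 mcg/mL.
Before the 5th dose, 4 doses have been given. Superposition: Cmin = C₀·(f + f² + … + f^4).
≈ 40.262 × (0.3536 + 0.1250 + 0.0442 + 0.0156) ≈ 40.262 × 0.5384 ≈ 21.677 mcg/mL.

21.7 mcg/mL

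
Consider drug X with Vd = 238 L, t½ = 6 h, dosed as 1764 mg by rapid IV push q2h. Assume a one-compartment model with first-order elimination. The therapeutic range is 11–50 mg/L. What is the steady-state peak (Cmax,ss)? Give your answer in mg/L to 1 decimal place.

k = ln2/t½ = ln2/6 ≈ 0.115525 h⁻¹; fraction remaining f = e^(−kτ) = e^(−0.115525×2) ≈ 0.7937.
At steady state, accumulation factor R = 1/(1 − e^(−kτ)) ≈ 4.8473.
Single-dose peak C₀ = D/Vd = 1764/238 ≈ 7.412 mg/L.
Steady-state peak Cmax,ss = C₀·R ≈ 7.412 × 4.8473 ≈ 35.928 mg/L.
Peak 35.9 mg/L vs MTC 50 mg/L: below toxic threshold.

35.9 mg/L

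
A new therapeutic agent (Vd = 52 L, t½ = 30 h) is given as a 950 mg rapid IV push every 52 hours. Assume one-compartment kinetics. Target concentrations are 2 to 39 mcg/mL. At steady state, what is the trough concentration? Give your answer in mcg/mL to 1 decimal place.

Over one 52-h interval, 52/30 ≈ 1.7333 half-lives elapse, leaving f ≈ 0.3008 of each dose.
Single-dose peak C₀ = D/Vd = 950/52 ≈ 18.269 mcg/mL.
Steady-state trough Cmin,ss = C₀·f/(1−f) ≈ 18.269 × 0.3008/0.6992 ≈ 7.859 mcg/mL.
Trough 7.9 mcg/mL vs MEC 2 mcg/mL: adequate.

7.9 mcg/mL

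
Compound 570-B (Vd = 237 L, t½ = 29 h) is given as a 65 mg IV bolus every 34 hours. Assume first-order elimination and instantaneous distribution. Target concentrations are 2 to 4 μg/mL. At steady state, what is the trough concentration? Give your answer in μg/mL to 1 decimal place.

k = ln2/t½ = ln2/29 ≈ 0.023902 h⁻¹; fraction remaining f = e^(−kτ) = e^(−0.023902×34) ≈ 0.4437.
Accumulation ratio R = 1/(1 − f) ≈ 1/0.5563 ≈ 1.7976.
Each bolus raises the concentration by D/Vd = 65/237 ≈ 0.274 μg/mL.
Steady-state peak Cmax,ss = C₀·R ≈ 0.274 × 1.7976 ≈ 0.493 μg/mL.
Steady-state trough Cmin,ss = Cmax,ss·f ≈ 0.493 × 0.4437 ≈ 0.219 μg/mL.
Trough 0.2 μg/mL vs MEC 2 μg/mL: subtherapeutic.

0.2 μg/mL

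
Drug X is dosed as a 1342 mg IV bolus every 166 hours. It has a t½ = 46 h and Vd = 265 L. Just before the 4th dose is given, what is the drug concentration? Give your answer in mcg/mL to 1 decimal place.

f = (1/2)^(τ/t½) = (1/2)^(166/46) ≈ 0.0820.
C₀ = D/Vd = 1342/265 ≈ 5.064 mcg/mL.
Before the 4th dose, 3 doses have been given. Superposition: Cmin = C₀·(f + f² + … + f^3).
≈ 5.064 × (0.0820 + 0.0067 + 0.0006) ≈ 5.064 × 0.0893 ≈ 0.452 mcg/mL.

0.5 mcg/mL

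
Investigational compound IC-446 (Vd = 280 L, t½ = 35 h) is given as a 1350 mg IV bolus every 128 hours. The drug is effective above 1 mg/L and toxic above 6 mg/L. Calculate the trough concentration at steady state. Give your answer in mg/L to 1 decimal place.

0.4 mg/L

k = ln2/t½ = ln2/35 ≈ 0.019804 h⁻¹; fraction remaining f = e^(−kτ) = e^(−0.019804×128) ≈ 0.0793.
Accumulation ratio R = 1/(1 − f) ≈ 1/0.9207 ≈ 1.0861.
Single-dose peak C₀ = D/Vd = 1350/280 ≈ 4.821 mg/L.
Steady-state peak Cmax,ss = C₀·R ≈ 4.821 × 1.0861 ≈ 5.236 mg/L.
One interval later, Cmin,ss = Cmax,ss·e^(−kτ) ≈ 5.236 × 0.0793 ≈ 0.415 mg/L.
Trough 0.4 mg/L vs MEC 1 mg/L: subtherapeutic.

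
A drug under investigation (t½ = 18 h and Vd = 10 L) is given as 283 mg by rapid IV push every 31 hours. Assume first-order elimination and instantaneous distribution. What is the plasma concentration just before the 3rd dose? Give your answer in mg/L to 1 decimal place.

11.2 mg/L

f = (1/2)^(τ/t½) = (1/2)^(31/18) ≈ 0.3031.
C₀ = D/Vd = 283/10 ≈ 28.300 mg/L.
Before the 3rd dose, 2 doses have been given. Superposition: Cmin = C₀·(f + f²).
≈ 28.300 × (0.3031 + 0.0919) ≈ 28.300 × 0.3950 ≈ 11.179 mg/L.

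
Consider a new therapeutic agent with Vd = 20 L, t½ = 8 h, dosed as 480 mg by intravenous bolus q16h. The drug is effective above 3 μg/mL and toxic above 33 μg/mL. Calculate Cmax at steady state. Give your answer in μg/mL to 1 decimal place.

32.0 μg/mL

The dosing interval is 2 half-lives, so f = 2^(−2) = 0.25.
At steady state, R = 1/(1 − 0.25) = 4/3.
Single-dose peak C₀ = D/Vd = 480/20 = 24 μg/mL.
Steady-state peak Cmax,ss = C₀·R = 24 × 4/3 ≈ 32.000 μg/mL.
Peak 32.0 μg/mL vs MTC 33 μg/mL: below toxic threshold.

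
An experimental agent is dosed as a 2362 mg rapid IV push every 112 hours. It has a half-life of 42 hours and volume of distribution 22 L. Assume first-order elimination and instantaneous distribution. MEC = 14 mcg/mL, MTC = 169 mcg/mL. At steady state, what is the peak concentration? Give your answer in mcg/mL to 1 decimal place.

Over one 112-h interval, 112/42 ≈ 2.6667 half-lives elapse, leaving f ≈ 0.1575 of each dose.
Accumulation ratio R = 1/(1 − f) ≈ 1/0.8425 ≈ 1.1869.
Each bolus raises the concentration by D/Vd = 2362/22 ≈ 107.364 mcg/mL.
Steady-state peak Cmax,ss = C₀·R ≈ 107.364 × 1.1869 ≈ 127.430 mcg/mL.
Peak 127.4 mcg/mL vs MTC 169 mcg/mL: below toxic threshold.

127.4 mcg/mL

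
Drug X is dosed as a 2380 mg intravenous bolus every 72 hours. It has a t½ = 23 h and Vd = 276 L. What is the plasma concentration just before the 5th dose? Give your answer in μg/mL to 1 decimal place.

f = (1/2)^(τ/t½) = (1/2)^(72/23) ≈ 0.1142.
C₀ = D/Vd = 2380/276 ≈ 8.623 μg/mL.
Before the 5th dose, 4 doses have been given. Superposition: Cmin = C₀·(f + f² + … + f^4).
≈ 8.623 × (0.1142 + 0.0130 + 0.0015 + 0.0002) ≈ 8.623 × 0.1289 ≈ 1.112 μg/mL.

1.1 μg/mL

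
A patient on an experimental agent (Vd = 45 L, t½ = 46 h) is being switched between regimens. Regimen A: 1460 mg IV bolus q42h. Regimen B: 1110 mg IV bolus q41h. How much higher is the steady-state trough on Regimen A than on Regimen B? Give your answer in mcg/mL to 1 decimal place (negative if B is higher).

7.9 mcg/mL

Regimen A: f = (1/2)^(42/46) ≈ 0.5311; Cmin,ss = (1460/45)·f/(1−f) ≈ 36.748 mcg/mL.
Regimen B: f = (1/2)^(41/46) ≈ 0.5391; Cmin,ss = (1110/45)·f/(1−f) ≈ 28.852 mcg/mL.
Difference ≈ 36.748 − 28.852 ≈ 7.896 mcg/mL.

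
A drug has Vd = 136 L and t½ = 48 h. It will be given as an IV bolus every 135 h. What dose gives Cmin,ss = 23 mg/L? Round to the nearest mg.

τ/t½ = 135/48 ≈ 2.8125, so f = (1/2)^(135/48) ≈ 0.142349.
Cmin,ss = (D/Vd)·f/(1−f), so D = Cmin,ss·Vd·(1−f)/f.
D = 23 × 136 × (1−f)/f ≈ 23 × 136 × 6.02499 ≈ 18846.17 mg.

18846 mg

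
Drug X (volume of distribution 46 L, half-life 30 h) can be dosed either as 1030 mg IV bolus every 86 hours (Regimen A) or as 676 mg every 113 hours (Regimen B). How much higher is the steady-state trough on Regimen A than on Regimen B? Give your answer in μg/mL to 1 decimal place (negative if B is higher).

Regimen A: f = (1/2)^(86/30) ≈ 0.1371; Cmin,ss = (1030/46)·f/(1−f) ≈ 3.558 μg/mL.
Regimen B: f = (1/2)^(113/30) ≈ 0.0735; Cmin,ss = (676/46)·f/(1−f) ≈ 1.166 μg/mL.
Difference ≈ 3.558 − 1.166 ≈ 2.392 μg/mL.

2.4 μg/mL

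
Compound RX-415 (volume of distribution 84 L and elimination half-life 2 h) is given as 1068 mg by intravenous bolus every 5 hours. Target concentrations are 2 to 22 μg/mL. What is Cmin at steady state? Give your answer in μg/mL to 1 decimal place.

2.7 μg/mL

Over one 5-h interval, 5/2 ≈ 2.5 half-lives elapse, leaving f ≈ 0.1768 of each dose.
Accumulation ratio R = 1/(1 − f) ≈ 1/0.8232 ≈ 1.2148.
Each bolus raises the concentration by D/Vd = 1068/84 ≈ 12.714 μg/mL.
Steady-state peak Cmax,ss = C₀·R ≈ 12.714 × 1.2148 ≈ 15.445 μg/mL.
One interval later, Cmin,ss = Cmax,ss·e^(−kτ) ≈ 15.445 × 0.1768 ≈ 2.731 μg/mL.
Trough 2.7 μg/mL vs MEC 2 μg/mL: adequate.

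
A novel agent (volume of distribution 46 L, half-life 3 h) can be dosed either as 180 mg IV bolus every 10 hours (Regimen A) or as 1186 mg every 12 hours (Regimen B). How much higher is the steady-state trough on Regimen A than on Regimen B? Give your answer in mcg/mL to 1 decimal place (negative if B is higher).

Regimen A: f = (1/2)^(10/3) ≈ 0.0992; Cmin,ss = (180/46)·f/(1−f) ≈ 0.431 mcg/mL.
Regimen B: f = (1/2)^(12/3) ≈ 0.0625; Cmin,ss = (1186/46)·f/(1−f) ≈ 1.719 mcg/mL.
Difference ≈ 0.431 − 1.719 ≈ -1.288 mcg/mL.

-1.3 mcg/mL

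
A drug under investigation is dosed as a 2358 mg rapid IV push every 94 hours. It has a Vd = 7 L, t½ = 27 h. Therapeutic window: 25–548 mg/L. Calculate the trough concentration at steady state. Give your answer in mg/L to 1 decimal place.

Over one 94-h interval, 94/27 ≈ 3.4815 half-lives elapse, leaving f ≈ 0.0895 of each dose.
Single-dose peak C₀ = D/Vd = 2358/7 ≈ 336.857 mg/L.
Steady-state trough Cmin,ss = C₀·f/(1−f) ≈ 336.857 × 0.0895/0.9105 ≈ 33.112 mg/L.
Trough 33.1 mg/L vs MEC 25 mg/L: adequate.

33.1 mg/L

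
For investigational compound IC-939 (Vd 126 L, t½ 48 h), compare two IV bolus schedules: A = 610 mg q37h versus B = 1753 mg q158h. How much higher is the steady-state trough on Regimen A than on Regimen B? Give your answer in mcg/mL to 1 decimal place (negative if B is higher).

Regimen A: f = (1/2)^(37/48) ≈ 0.5861; Cmin,ss = (610/126)·f/(1−f) ≈ 6.855 mcg/mL.
Regimen B: f = (1/2)^(158/48) ≈ 0.1021; Cmin,ss = (1753/126)·f/(1−f) ≈ 1.582 mcg/mL.
Difference ≈ 6.855 − 1.582 ≈ 5.273 mcg/mL.

5.3 mcg/mL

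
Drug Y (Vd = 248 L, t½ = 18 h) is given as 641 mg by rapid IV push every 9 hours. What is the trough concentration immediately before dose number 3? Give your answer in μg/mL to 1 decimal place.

f = (1/2)^(τ/t½) = (1/2)^(9/18) ≈ 0.7071.
C₀ = D/Vd = 641/248 ≈ 2.585 μg/mL.
Before the 3rd dose, 2 doses have been given. Superposition: Cmin = C₀·(f + f²).
≈ 2.585 × (0.7071 + 0.5000) ≈ 2.585 × 1.2071 ≈ 3.120 μg/mL.

3.1 μg/mL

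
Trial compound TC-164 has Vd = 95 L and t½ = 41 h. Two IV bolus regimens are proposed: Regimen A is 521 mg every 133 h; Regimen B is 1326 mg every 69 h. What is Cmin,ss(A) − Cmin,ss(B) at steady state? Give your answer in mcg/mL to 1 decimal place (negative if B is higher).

-5.7 mcg/mL

Regimen A: f = (1/2)^(133/41) ≈ 0.1056; Cmin,ss = (521/95)·f/(1−f) ≈ 0.648 mcg/mL.
Regimen B: f = (1/2)^(69/41) ≈ 0.3115; Cmin,ss = (1326/95)·f/(1−f) ≈ 6.315 mcg/mL.
Difference ≈ 0.648 − 6.315 ≈ -5.667 mcg/mL.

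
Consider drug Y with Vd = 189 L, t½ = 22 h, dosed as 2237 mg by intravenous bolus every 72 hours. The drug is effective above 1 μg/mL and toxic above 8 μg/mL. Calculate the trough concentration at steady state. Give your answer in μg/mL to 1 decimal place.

1.4 μg/mL

τ/t½ = 72/22 ≈ 3.2727, so fraction remaining f = (1/2)^(72/22) ≈ 0.1035.
Accumulation ratio R = 1/(1 − f) ≈ 1/0.8965 ≈ 1.1154.
Each bolus raises the concentration by D/Vd = 2237/189 ≈ 11.836 μg/mL.
Cmax,ss = C₀/(1 − f) ≈ 11.836/0.8965 ≈ 13.202 μg/mL.
One interval later, Cmin,ss = Cmax,ss·e^(−kτ) ≈ 13.202 × 0.1035 ≈ 1.366 μg/mL.
Trough 1.4 μg/mL vs MEC 1 μg/mL: adequate.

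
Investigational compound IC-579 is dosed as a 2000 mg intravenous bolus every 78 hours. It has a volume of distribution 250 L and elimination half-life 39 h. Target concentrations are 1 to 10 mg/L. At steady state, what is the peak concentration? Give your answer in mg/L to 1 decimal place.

10.7 mg/L

The dosing interval is 2 half-lives, so f = 2^(−2) = 0.25.
Accumulation ratio R = 1/(1 − f) = 1/0.75 = 4/3.
Single-dose peak C₀ = D/Vd = 2000/250 = 8 mg/L.
Steady-state peak Cmax,ss = C₀·R = 8 × 4/3 ≈ 10.667 mg/L.
Peak 10.7 mg/L vs MTC 10 mg/L: exceeds toxic threshold.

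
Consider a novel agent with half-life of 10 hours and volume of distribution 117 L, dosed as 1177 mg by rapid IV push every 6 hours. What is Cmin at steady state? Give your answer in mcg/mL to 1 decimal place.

Over one 6-h interval, 6/10 ≈ 0.6 half-lives elapse, leaving f ≈ 0.6598 of each dose.
Single-dose peak C₀ = D/Vd = 1177/117 ≈ 10.060 mcg/mL.
Steady-state trough Cmin,ss = C₀·f/(1−f) ≈ 10.060 × 0.6598/0.3402 ≈ 19.511 mcg/mL.

19.5 mcg/mL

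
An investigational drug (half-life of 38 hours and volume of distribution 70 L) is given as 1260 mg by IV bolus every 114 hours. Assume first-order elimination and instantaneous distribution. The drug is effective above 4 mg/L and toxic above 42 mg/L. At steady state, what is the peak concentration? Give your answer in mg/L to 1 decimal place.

The dosing interval is 3 half-lives, so f = 2^(−3) = 0.125.
Accumulation ratio R = 1/(1 − f) = 1/0.875 = 8/7.
Single-dose peak C₀ = D/Vd = 1260/70 = 18 mg/L.
Steady-state peak Cmax,ss = C₀·R = 18 × 8/7 ≈ 20.571 mg/L.
Peak 20.6 mg/L vs MTC 42 mg/L: below toxic threshold.

20.6 mg/L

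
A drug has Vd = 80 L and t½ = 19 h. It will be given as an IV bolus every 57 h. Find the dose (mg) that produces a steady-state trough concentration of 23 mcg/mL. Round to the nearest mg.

12880 mg

τ/t½ = 57/19 ≈ 3, so f = (1/2)^(57/19) ≈ 0.125000.
Cmin,ss = (D/Vd)·f/(1−f), so D = Cmin,ss·Vd·(1−f)/f.
D = 23 × 80 × (1−f)/f ≈ 23 × 80 × 7.00000 ≈ 12880.00 mg.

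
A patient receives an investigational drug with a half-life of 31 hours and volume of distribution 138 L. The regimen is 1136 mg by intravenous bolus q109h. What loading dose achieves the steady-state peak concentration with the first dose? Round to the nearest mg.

f = (1/2)^(109/31) ≈ 0.087406; accumulation ratio R = 1/(1−f) ≈ 1.09578.
Loading dose to hit Cmax,ss on first dose: D_load = D_maint·R ≈ 1136 × 1.09578 ≈ 1244.81 mg.

1245 mg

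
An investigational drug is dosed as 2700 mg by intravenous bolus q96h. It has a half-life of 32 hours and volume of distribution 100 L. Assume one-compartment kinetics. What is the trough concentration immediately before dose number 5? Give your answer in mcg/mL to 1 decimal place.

f = (1/2)^(τ/t½) = (1/2)^(96/32) ≈ 0.1250.
C₀ = D/Vd = 2700/100 ≈ 27.000 mcg/mL.
Before the 5th dose, 4 doses have been given. Superposition: Cmin = C₀·(f + f² + … + f^4).
≈ 27.000 × (0.1250 + 0.0156 + 0.0020 + 0.0002) ≈ 27.000 × 0.1428 ≈ 3.856 mcg/mL.

3.9 mcg/mL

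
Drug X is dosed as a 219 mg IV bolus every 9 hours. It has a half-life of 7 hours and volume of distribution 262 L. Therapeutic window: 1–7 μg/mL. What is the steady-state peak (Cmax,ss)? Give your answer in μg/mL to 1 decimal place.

k = ln2/t½ = ln2/7 ≈ 0.099021 h⁻¹; fraction remaining f = e^(−kτ) = e^(−0.099021×9) ≈ 0.4102.
Accumulation ratio R = 1/(1 − f) ≈ 1/0.5898 ≈ 1.6955.
Each bolus raises the concentration by D/Vd = 219/262 ≈ 0.836 μg/mL.
Cmax,ss = C₀/(1 − f) ≈ 0.836/0.5898 ≈ 1.417 μg/mL.
Peak 1.4 μg/mL vs MTC 7 μg/mL: below toxic threshold.

1.4 μg/mL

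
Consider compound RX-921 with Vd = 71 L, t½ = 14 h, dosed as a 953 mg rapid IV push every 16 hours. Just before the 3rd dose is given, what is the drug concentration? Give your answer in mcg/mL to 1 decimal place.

8.8 mcg/mL

f = (1/2)^(τ/t½) = (1/2)^(16/14) ≈ 0.4529.
C₀ = D/Vd = 953/71 ≈ 13.423 mcg/mL.
Before the 3rd dose, 2 doses have been given. Superposition: Cmin = C₀·(f + f²).
≈ 13.423 × (0.4529 + 0.2051) ≈ 13.423 × 0.6580 ≈ 8.832 mcg/mL.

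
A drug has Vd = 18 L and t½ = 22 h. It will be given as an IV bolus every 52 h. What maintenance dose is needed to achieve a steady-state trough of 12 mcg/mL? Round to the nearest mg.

τ/t½ = 52/22 ≈ 2.3636, so f = (1/2)^(52/22) ≈ 0.194301.
Cmin,ss = (D/Vd)·f/(1−f), so D = Cmin,ss·Vd·(1−f)/f.
D = 12 × 18 × (1−f)/f ≈ 12 × 18 × 4.14665 ≈ 895.68 mg.

896 mg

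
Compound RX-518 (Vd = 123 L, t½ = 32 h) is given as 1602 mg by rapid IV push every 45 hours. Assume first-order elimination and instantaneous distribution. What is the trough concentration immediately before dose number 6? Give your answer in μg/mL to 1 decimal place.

7.8 μg/mL

f = (1/2)^(τ/t½) = (1/2)^(45/32) ≈ 0.3773.
C₀ = D/Vd = 1602/123 ≈ 13.024 μg/mL.
Before the 6th dose, 5 doses have been given. Superposition: Cmin = C₀·(f + f² + … + f^5).
≈ 13.024 × (0.3773 + 0.1424 + 0.0537 + 0.0203 + 0.0076) ≈ 13.024 × 0.6013 ≈ 7.831 μg/mL.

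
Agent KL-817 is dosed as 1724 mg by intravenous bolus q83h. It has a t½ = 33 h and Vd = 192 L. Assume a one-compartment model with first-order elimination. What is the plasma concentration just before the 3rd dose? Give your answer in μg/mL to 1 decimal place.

f = (1/2)^(τ/t½) = (1/2)^(83/33) ≈ 0.1749.
C₀ = D/Vd = 1724/192 ≈ 8.979 μg/mL.
Before the 3rd dose, 2 doses have been given. Superposition: Cmin = C₀·(f + f²).
≈ 8.979 × (0.1749 + 0.0306) ≈ 8.979 × 0.2055 ≈ 1.845 μg/mL.

1.8 μg/mL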